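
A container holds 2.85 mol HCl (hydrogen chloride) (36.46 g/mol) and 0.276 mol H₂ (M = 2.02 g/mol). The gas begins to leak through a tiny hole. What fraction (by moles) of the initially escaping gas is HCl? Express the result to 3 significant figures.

0.709

The effusion rate of species i is ∝ p_i/√M_i ∝ n_i/√M_i.
So x_HCl in the escaping gas = (n_HCl/√M_HCl) / Σ(n_i/√M_i)
= (2.85/√36.46) / (2.85/√36.46 + 0.276/√2.02) = 0.4720/(0.4720 + 0.1942) = 0.709.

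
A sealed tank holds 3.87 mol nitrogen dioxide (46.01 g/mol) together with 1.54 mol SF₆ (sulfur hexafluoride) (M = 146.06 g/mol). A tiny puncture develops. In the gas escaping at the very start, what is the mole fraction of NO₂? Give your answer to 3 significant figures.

Rate_i ∝ x_i/√M_i (Graham's law weighted by mole fraction), so the effusate composition follows n_i/√M_i.
Mole fraction of NO₂ in the effusate = (n_NO₂/√M_NO₂) / (n_NO₂/√M_NO₂ + n_SF₆/√M_SF₆)
= (3.87/√46.01) / (3.87/√46.01 + 1.54/√146.06) = 0.5705/(0.5705 + 0.1274) = 0.817.

0.817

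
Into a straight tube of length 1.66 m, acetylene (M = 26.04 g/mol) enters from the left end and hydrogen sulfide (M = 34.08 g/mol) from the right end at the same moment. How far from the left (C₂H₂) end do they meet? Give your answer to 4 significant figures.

0.8857 m

Graham's law gives d_C₂H₂/d_H₂S = rate_C₂H₂/rate_H₂S = √(M_H₂S/M_C₂H₂) = √(34.08/26.04) = 1.144.
With d_C₂H₂ + d_H₂S = 1.66 m, d_H₂S = 1.66/(1 + 1.144) = 0.7743 m.
d_C₂H₂ = 1.66 − 0.7743 = 0.8857 m.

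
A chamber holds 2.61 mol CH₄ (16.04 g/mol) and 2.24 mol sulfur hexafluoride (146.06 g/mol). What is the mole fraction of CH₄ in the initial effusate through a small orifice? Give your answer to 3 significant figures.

Effusion rate of each component ∝ n_i/√M_i (partial pressure × 1/√M).
x_CH₄(eff) = (n_CH₄/√M_CH₄) / (n_CH₄/√M_CH₄ + n_SF₆/√M_SF₆)
= (2.61/√16.04) / (2.61/√16.04 + 2.24/√146.06) = 0.6517/(0.6517 + 0.1853) = 0.779.

0.779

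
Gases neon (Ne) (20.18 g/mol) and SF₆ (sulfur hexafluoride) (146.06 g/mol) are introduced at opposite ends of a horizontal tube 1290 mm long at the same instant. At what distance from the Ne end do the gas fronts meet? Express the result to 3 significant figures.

940 mm

Distances travelled in equal time are proportional to diffusion rates, so d_Ne/d_SF₆ = √(M_SF₆/M_Ne) = √(146.06/20.18) = 2.690.
With d_Ne + d_SF₆ = 1290 mm, d_SF₆ = 1290/(1 + 2.690) = 349.6 mm.
d_Ne = 1290 − 349.6 = 940 mm.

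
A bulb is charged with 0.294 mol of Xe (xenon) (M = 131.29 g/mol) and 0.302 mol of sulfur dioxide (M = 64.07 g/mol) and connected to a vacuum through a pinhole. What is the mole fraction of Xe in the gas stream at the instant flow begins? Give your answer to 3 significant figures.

Rate_i ∝ x_i/√M_i (Graham's law weighted by mole fraction), so the effusate composition follows n_i/√M_i.
x_Xe(eff) = (n_Xe/√M_Xe) / (n_Xe/√M_Xe + n_SO₂/√M_SO₂)
= (0.294/√131.29) / (0.294/√131.29 + 0.302/√64.07) = 0.02566/(0.02566 + 0.03773) = 0.405.

0.405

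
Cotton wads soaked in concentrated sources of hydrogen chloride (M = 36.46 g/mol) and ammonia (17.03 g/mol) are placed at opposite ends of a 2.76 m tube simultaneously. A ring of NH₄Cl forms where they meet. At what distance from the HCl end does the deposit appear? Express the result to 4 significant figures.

The fronts meet when d_HCl + d_NH₃ = L with d_HCl/d_NH₃ = √(M_NH₃/M_HCl) (Graham's law). Here √(M_NH₃/M_HCl) = √(17.03/36.46) = 0.6834.
With d_HCl + d_NH₃ = 2.76 m, d_NH₃ = 2.76/(1 + 0.6834) = 1.640 m.
d_HCl = 2.76 − 1.640 = 1.120 m.

1.120 m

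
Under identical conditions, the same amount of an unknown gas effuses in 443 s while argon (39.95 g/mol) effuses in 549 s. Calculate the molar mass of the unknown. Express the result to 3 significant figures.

Since effusion rate ∝ 1/√M, t_X/t_Ar = √(M_X/M_Ar).
443/549 = 0.8069 = √(M_X/39.95)
M_X = 39.95 × 0.8069² = 39.95 × 0.6511 = 26.0 g/mol

26.0 g/mol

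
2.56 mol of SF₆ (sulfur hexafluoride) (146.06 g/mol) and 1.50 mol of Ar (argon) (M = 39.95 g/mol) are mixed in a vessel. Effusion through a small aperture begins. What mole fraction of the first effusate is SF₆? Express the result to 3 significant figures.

0.472

Rate_i ∝ x_i/√M_i (Graham's law weighted by mole fraction), so the effusate composition follows n_i/√M_i.
Mole fraction of SF₆ in the effusate = (n_SF₆/√M_SF₆) / (n_SF₆/√M_SF₆ + n_Ar/√M_Ar)
= (2.56/√146.06) / (2.56/√146.06 + 1.50/√39.95) = 0.2118/(0.2118 + 0.2373) = 0.472.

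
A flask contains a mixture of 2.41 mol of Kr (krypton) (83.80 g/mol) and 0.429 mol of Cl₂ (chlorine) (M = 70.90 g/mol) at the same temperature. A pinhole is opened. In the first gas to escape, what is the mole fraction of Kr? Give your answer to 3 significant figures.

Each component's effusion rate ∝ (its partial pressure)·(1/√M) ∝ n_i/√M_i.
So x_Kr in the escaping gas = (n_Kr/√M_Kr) / Σ(n_i/√M_i)
= (2.41/√83.80) / (2.41/√83.80 + 0.429/√70.90) = 0.2633/(0.2633 + 0.05095) = 0.838.

0.838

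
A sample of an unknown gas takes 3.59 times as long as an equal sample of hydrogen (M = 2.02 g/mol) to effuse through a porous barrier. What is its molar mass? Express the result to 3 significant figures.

Since effusion rate ∝ 1/√M, t_X/t_H₂ = √(M_X/M_H₂).
3.59 = √(M_X/2.02)
M_X = 2.02 × 3.59² = 2.02 × 12.89 = 26.0 g/mol

26.0 g/mol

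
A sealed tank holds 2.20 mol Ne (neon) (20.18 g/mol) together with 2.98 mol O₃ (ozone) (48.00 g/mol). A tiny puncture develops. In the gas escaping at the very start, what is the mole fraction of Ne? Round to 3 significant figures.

Rate_i ∝ x_i/√M_i (Graham's law weighted by mole fraction), so the effusate composition follows n_i/√M_i.
So x_Ne in the escaping gas = (n_Ne/√M_Ne) / Σ(n_i/√M_i)
= (2.20/√20.18) / (2.20/√20.18 + 2.98/√48.00) = 0.4897/(0.4897 + 0.4301) = 0.532.

0.532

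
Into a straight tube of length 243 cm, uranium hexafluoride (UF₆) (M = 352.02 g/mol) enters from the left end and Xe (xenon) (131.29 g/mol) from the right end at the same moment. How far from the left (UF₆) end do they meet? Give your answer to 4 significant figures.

The fronts meet when d_UF₆ + d_Xe = L with d_UF₆/d_Xe = √(M_Xe/M_UF₆) (Graham's law). Here √(M_Xe/M_UF₆) = √(131.29/352.02) = 0.6107.
With d_UF₆ + d_Xe = 243 cm, d_Xe = 243/(1 + 0.6107) = 150.9 cm.
d_UF₆ = 243 − 150.9 = 92.13 cm.

92.13 cm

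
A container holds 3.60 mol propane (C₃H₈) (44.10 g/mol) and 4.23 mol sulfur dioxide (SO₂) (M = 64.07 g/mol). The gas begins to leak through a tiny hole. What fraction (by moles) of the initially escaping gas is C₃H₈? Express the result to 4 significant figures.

0.5064

Each component's effusion rate ∝ (its partial pressure)·(1/√M) ∝ n_i/√M_i.
x_C₃H₈(eff) = (n_C₃H₈/√M_C₃H₈) / (n_C₃H₈/√M_C₃H₈ + n_SO₂/√M_SO₂)
= (3.60/√44.10) / (3.60/√44.10 + 4.23/√64.07) = 0.5421/(0.5421 + 0.5285) = 0.5064.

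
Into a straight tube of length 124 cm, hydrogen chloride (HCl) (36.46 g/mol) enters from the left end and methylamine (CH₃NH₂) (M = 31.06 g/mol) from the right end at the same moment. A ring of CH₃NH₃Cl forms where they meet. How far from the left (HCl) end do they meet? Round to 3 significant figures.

Distances travelled in equal time are proportional to diffusion rates, so d_HCl/d_CH₃NH₂ = √(M_CH₃NH₂/M_HCl) = √(31.06/36.46) = 0.9230.
With d_HCl + d_CH₃NH₂ = 124 cm, d_CH₃NH₂ = 124/(1 + 0.9230) = 64.48 cm.
d_HCl = 124 − 64.48 = 59.5 cm.

59.5 cm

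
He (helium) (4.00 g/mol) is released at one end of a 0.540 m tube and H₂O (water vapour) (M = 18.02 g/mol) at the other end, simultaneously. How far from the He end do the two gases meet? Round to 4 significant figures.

Distances travelled in equal time are proportional to diffusion rates, so d_He/d_H₂O = √(M_H₂O/M_He) = √(18.02/4.00) = 2.122.
With d_He + d_H₂O = 0.540 m, d_H₂O = 0.540/(1 + 2.122) = 0.1729 m.
d_He = 0.540 − 0.1729 = 0.3671 m.

0.3671 m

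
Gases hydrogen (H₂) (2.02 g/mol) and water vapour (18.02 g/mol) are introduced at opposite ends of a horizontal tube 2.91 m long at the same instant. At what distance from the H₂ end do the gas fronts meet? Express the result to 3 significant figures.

In equal time, each gas travels a distance ∝ its rate ∝ 1/√M, so d_H₂/d_H₂O = √(M_H₂O/M_H₂) = √(18.02/2.02) = 2.987.
With d_H₂ + d_H₂O = 2.91 m, d_H₂O = 2.91/(1 + 2.987) = 0.7299 m.
d_H₂ = 2.91 − 0.7299 = 2.18 m.

2.18 m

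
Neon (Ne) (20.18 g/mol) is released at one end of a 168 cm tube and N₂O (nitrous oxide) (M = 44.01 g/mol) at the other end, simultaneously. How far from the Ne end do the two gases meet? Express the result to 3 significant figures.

100 cm

The fronts meet when d_Ne + d_N₂O = L with d_Ne/d_N₂O = √(M_N₂O/M_Ne) (Graham's law). Here √(M_N₂O/M_Ne) = √(44.01/20.18) = 1.477.
With d_Ne + d_N₂O = 168 cm, d_N₂O = 168/(1 + 1.477) = 67.83 cm.
d_Ne = 168 − 67.83 = 100 cm.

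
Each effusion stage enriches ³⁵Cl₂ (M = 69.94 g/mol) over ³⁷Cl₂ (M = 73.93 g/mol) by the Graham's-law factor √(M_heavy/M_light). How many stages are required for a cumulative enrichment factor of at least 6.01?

65

Single-stage factor α = √(73.93/69.94), so ln α = ½ ln(1.05705) = 0.02774.
Need α^N ≥ 6.01 ⇒ N ≥ ln(6.01) / ln α = 1.793 / 0.02774 = 64.65.
Minimum whole number of stages: N = 65.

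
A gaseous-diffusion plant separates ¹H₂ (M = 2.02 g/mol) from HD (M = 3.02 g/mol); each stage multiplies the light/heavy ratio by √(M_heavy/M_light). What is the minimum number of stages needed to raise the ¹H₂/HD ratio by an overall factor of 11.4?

13

Per stage α = (3.02/2.02)^(1/2) = 1.49505^0.5, giving ln α = 0.2011.
Need α^N ≥ 11.4 ⇒ N ≥ ln(11.4) / ln α = 2.434 / 0.2011 = 12.10.
Rounding up, N = 13 stages.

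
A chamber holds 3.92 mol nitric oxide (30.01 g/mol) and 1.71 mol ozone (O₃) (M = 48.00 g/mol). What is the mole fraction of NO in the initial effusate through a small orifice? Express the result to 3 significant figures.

0.744

The effusion rate of species i is ∝ p_i/√M_i ∝ n_i/√M_i.
x_NO(eff) = (n_NO/√M_NO) / (n_NO/√M_NO + n_O₃/√M_O₃)
= (3.92/√30.01) / (3.92/√30.01 + 1.71/√48.00) = 0.7156/(0.7156 + 0.2468) = 0.744.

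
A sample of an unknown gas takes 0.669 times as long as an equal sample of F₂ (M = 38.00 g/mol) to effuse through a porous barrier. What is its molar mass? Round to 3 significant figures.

17.0 g/mol

By Graham's law, t_X/t_F₂ = √(M_X/M_F₂).
0.669 = √(M_X/38.00)
M_X = 38.00 × 0.669² = 38.00 × 0.4476 = 17.0 g/mol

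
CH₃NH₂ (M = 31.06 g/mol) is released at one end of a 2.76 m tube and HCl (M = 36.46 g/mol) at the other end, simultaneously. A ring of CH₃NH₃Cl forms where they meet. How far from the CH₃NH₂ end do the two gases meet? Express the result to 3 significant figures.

The fronts meet when d_CH₃NH₂ + d_HCl = L with d_CH₃NH₂/d_HCl = √(M_HCl/M_CH₃NH₂) (Graham's law). Here √(M_HCl/M_CH₃NH₂) = √(36.46/31.06) = 1.083.
With d_CH₃NH₂ + d_HCl = 2.76 m, d_HCl = 2.76/(1 + 1.083) = 1.325 m.
d_CH₃NH₂ = 2.76 − 1.325 = 1.44 m.

1.44 m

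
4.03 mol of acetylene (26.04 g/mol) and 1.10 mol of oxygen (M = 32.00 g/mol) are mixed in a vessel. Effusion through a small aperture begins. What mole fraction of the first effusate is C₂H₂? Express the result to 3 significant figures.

Effusion rate of each component ∝ n_i/√M_i (partial pressure × 1/√M).
Mole fraction of C₂H₂ in the effusate = (n_C₂H₂/√M_C₂H₂) / (n_C₂H₂/√M_C₂H₂ + n_O₂/√M_O₂)
= (4.03/√26.04) / (4.03/√26.04 + 1.10/√32.00) = 0.7897/(0.7897 + 0.1945) = 0.802.

0.802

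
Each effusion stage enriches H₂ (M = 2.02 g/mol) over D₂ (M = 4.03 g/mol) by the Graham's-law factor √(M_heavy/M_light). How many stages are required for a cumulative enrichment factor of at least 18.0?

Per stage α = (4.03/2.02)^(1/2) = 1.99505^0.5, giving ln α = 0.3453.
Need α^N ≥ 18.0 ⇒ N ≥ ln(18.0) / ln α = 2.890 / 0.3453 = 8.37.
Rounding up, N = 9 stages.

9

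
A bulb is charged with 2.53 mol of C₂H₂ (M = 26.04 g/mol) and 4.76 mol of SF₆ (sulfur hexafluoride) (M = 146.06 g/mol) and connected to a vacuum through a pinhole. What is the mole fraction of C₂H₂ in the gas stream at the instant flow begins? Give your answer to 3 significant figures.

0.557

Each component's effusion rate ∝ (its partial pressure)·(1/√M) ∝ n_i/√M_i.
x_C₂H₂(eff) = (n_C₂H₂/√M_C₂H₂) / (n_C₂H₂/√M_C₂H₂ + n_SF₆/√M_SF₆)
= (2.53/√26.04) / (2.53/√26.04 + 4.76/√146.06) = 0.4958/(0.4958 + 0.3939) = 0.557.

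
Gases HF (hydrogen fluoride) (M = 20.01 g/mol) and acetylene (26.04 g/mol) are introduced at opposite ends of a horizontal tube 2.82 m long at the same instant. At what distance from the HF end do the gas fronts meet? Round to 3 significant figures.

1.50 m

Distances travelled in equal time are proportional to diffusion rates, so d_HF/d_C₂H₂ = √(M_C₂H₂/M_HF) = √(26.04/20.01) = 1.141.
With d_HF + d_C₂H₂ = 2.82 m, d_C₂H₂ = 2.82/(1 + 1.141) = 1.317 m.
d_HF = 2.82 − 1.317 = 1.50 m.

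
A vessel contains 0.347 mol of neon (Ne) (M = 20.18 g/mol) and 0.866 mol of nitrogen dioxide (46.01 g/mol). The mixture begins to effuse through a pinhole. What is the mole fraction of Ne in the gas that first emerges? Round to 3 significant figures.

0.377

Each component's effusion rate ∝ (its partial pressure)·(1/√M) ∝ n_i/√M_i.
Mole fraction of Ne in the effusate = (n_Ne/√M_Ne) / (n_Ne/√M_Ne + n_NO₂/√M_NO₂)
= (0.347/√20.18) / (0.347/√20.18 + 0.866/√46.01) = 0.07724/(0.07724 + 0.1277) = 0.377.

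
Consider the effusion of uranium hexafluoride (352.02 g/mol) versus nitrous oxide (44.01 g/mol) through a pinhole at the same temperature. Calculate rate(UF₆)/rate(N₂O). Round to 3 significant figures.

0.354

Graham's law gives rate_UF₆/rate_N₂O = √(M_N₂O/M_UF₆) = √(44.01/352.02) = √0.1250 = 0.354.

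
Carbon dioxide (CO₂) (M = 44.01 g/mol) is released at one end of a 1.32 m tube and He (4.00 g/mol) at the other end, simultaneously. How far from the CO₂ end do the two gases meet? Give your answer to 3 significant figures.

0.306 m

Graham's law gives d_CO₂/d_He = rate_CO₂/rate_He = √(M_He/M_CO₂) = √(4.00/44.01) = 0.3015.
With d_CO₂ + d_He = 1.32 m, d_He = 1.32/(1 + 0.3015) = 1.014 m.
d_CO₂ = 1.32 − 1.014 = 0.306 m.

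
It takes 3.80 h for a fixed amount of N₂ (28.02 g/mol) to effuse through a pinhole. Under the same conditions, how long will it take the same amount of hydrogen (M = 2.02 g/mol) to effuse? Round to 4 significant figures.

1.020 h

From Graham's law, t_H₂/t_N₂ = √(M_H₂/M_N₂) = √(2.02/28.02) = √0.07209 = 0.2685.
So the time for H₂ is 3.80 × 0.2685 = 1.020 h.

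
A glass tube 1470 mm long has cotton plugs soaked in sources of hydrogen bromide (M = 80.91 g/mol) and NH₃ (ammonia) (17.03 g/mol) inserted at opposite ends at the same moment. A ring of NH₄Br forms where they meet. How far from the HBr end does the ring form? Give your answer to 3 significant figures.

Graham's law gives d_HBr/d_NH₃ = rate_HBr/rate_NH₃ = √(M_NH₃/M_HBr) = √(17.03/80.91) = 0.4588.
With d_HBr + d_NH₃ = 1470 mm, d_NH₃ = 1470/(1 + 0.4588) = 1008 mm.
d_HBr = 1470 − 1008 = 462 mm.

462 mm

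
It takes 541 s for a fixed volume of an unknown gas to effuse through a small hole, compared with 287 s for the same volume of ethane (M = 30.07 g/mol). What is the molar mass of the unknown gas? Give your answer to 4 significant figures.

Graham's law gives t_X/t_C₂H₆ = √(M_X/M_C₂H₆).
541/287 = 1.885 = √(M_X/30.07)
M_X = 30.07 × 1.885² = 30.07 × 3.553 = 106.8 g/mol

106.8 g/mol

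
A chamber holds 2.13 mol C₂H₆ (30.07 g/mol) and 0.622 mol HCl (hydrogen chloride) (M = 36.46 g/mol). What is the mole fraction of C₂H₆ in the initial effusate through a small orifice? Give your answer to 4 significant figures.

Effusion rate of each component ∝ n_i/√M_i (partial pressure × 1/√M).
Mole fraction of C₂H₆ in the effusate = (n_C₂H₆/√M_C₂H₆) / (n_C₂H₆/√M_C₂H₆ + n_HCl/√M_HCl)
= (2.13/√30.07) / (2.13/√30.07 + 0.622/√36.46) = 0.3884/(0.3884 + 0.1030) = 0.7904.

0.7904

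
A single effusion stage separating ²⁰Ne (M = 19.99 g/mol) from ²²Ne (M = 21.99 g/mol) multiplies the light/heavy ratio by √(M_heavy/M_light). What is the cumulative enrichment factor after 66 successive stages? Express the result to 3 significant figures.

After 66 stages the ratio has grown by (√(21.99/19.99))^66 = (21.99/19.99)^(66/2).
= 1.10005^33 = 23.3.

23.3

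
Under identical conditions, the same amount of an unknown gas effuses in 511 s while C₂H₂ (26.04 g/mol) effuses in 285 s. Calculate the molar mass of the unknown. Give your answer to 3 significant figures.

83.7 g/mol

By Graham's law, t_X/t_C₂H₂ = √(M_X/M_C₂H₂).
511/285 = 1.793 = √(M_X/26.04)
M_X = 26.04 × 1.793² = 26.04 × 3.215 = 83.7 g/mol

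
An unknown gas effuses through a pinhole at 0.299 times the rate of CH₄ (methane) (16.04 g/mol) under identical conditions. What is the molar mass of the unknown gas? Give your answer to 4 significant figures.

179.4 g/mol

Since effusion rate ∝ 1/√M, rate_X/rate_CH₄ = √(M_CH₄/M_X).
0.299 = √(16.04/M_X)
M_X = 16.04 / 0.299² = 16.04 / 0.08940 = 179.4 g/mol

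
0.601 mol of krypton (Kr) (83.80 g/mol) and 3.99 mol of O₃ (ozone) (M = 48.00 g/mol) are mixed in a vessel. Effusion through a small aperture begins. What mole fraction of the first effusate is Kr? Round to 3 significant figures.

Rate_i ∝ x_i/√M_i (Graham's law weighted by mole fraction), so the effusate composition follows n_i/√M_i.
So x_Kr in the escaping gas = (n_Kr/√M_Kr) / Σ(n_i/√M_i)
= (0.601/√83.80) / (0.601/√83.80 + 3.99/√48.00) = 0.06565/(0.06565 + 0.5759) = 0.102.

0.102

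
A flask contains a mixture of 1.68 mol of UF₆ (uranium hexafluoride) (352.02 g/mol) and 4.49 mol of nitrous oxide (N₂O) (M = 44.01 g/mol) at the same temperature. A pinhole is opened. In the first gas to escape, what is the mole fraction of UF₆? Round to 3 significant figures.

0.117

Effusion rate of each component ∝ n_i/√M_i (partial pressure × 1/√M).
So x_UF₆ in the escaping gas = (n_UF₆/√M_UF₆) / Σ(n_i/√M_i)
= (1.68/√352.02) / (1.68/√352.02 + 4.49/√44.01) = 0.08954/(0.08954 + 0.6768) = 0.117.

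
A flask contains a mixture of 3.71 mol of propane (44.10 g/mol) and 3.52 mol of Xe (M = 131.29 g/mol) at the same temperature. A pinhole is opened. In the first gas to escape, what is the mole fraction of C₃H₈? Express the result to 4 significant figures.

0.6452

Each component's effusion rate ∝ (its partial pressure)·(1/√M) ∝ n_i/√M_i.
So x_C₃H₈ in the escaping gas = (n_C₃H₈/√M_C₃H₈) / Σ(n_i/√M_i)
= (3.71/√44.10) / (3.71/√44.10 + 3.52/√131.29) = 0.5587/(0.5587 + 0.3072) = 0.6452.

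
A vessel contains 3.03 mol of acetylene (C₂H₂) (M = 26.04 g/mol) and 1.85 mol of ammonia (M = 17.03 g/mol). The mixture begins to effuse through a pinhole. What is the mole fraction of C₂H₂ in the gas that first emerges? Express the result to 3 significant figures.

0.570

The effusion rate of species i is ∝ p_i/√M_i ∝ n_i/√M_i.
x_C₂H₂(eff) = (n_C₂H₂/√M_C₂H₂) / (n_C₂H₂/√M_C₂H₂ + n_NH₃/√M_NH₃)
= (3.03/√26.04) / (3.03/√26.04 + 1.85/√17.03) = 0.5938/(0.5938 + 0.4483) = 0.570.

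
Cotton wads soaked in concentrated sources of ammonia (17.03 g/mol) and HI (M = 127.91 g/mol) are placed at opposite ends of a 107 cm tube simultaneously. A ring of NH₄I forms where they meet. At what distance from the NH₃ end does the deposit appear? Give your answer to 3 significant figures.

Distances travelled in equal time are proportional to diffusion rates, so d_NH₃/d_HI = √(M_HI/M_NH₃) = √(127.91/17.03) = 2.741.
With d_NH₃ + d_HI = 107 cm, d_HI = 107/(1 + 2.741) = 28.61 cm.
d_NH₃ = 107 − 28.61 = 78.4 cm.

78.4 cm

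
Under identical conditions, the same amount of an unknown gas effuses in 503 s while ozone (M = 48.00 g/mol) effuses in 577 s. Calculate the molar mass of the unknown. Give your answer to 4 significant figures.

Graham's law gives t_X/t_O₃ = √(M_X/M_O₃).
503/577 = 0.8718 = √(M_X/48.00)
M_X = 48.00 × 0.8718² = 48.00 × 0.7599 = 36.48 g/mol

36.48 g/mol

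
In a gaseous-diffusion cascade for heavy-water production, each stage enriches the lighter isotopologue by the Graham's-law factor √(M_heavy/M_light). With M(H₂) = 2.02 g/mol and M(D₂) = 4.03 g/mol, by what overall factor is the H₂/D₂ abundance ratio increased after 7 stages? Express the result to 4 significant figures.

11.22

The single-stage factor is √(M_heavy/M_light), so 7 stages give [√(4.03/2.02)]^7 = (4.03/2.02)^(7/2).
= 1.99505^(7/2) = 11.22.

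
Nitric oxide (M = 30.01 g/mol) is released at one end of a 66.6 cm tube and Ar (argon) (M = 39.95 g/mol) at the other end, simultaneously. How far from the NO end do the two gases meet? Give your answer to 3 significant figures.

Distances travelled in equal time are proportional to diffusion rates, so d_NO/d_Ar = √(M_Ar/M_NO) = √(39.95/30.01) = 1.154.
With d_NO + d_Ar = 66.6 cm, d_Ar = 66.6/(1 + 1.154) = 30.92 cm.
d_NO = 66.6 − 30.92 = 35.7 cm.

35.7 cm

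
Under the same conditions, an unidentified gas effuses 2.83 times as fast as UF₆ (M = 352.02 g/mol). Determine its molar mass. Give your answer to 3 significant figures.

Since effusion rate ∝ 1/√M, rate_X/rate_UF₆ = √(M_UF₆/M_X).
2.83 = √(352.02/M_X)
M_X = 352.02 / 2.83² = 352.02 / 8.009 = 44.0 g/mol

44.0 g/mol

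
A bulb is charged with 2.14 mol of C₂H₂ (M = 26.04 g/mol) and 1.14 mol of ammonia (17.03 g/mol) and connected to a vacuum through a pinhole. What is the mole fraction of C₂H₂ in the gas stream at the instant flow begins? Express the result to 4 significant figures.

Each component's effusion rate ∝ (its partial pressure)·(1/√M) ∝ n_i/√M_i.
So x_C₂H₂ in the escaping gas = (n_C₂H₂/√M_C₂H₂) / Σ(n_i/√M_i)
= (2.14/√26.04) / (2.14/√26.04 + 1.14/√17.03) = 0.4194/(0.4194 + 0.2762) = 0.6029.

0.6029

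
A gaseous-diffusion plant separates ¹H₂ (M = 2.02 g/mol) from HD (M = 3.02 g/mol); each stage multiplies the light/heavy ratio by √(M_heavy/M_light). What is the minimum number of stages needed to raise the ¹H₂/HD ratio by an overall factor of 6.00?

9

With α = √(3.02/2.02) per stage, ln α = ½ ln(1.49505) = 0.2011.
Need α^N ≥ 6.00 ⇒ N ≥ ln(6.00) / ln α = 1.792 / 0.2011 = 8.91.
So at least 9 stages are needed.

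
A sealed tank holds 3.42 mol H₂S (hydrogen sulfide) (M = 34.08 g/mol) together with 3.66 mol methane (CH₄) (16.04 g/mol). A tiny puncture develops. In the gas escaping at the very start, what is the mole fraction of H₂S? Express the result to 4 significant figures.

Effusion rate of each component ∝ n_i/√M_i (partial pressure × 1/√M).
So x_H₂S in the escaping gas = (n_H₂S/√M_H₂S) / Σ(n_i/√M_i)
= (3.42/√34.08) / (3.42/√34.08 + 3.66/√16.04) = 0.5858/(0.5858 + 0.9139) = 0.3906.

0.3906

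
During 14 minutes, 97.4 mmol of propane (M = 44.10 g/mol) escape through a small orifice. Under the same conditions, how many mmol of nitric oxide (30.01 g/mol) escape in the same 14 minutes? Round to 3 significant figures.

From Graham's law, rate_NO/rate_C₃H₈ = √(M_C₃H₈/M_NO) = √(44.10/30.01) = √1.470 = 1.212.
So the amount for NO is 97.4 × 1.212 = 118 mmol.

118 mmol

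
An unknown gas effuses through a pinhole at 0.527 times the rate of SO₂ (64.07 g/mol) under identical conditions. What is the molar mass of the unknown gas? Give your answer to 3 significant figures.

231 g/mol

Graham's law gives rate_X/rate_SO₂ = √(M_SO₂/M_X).
0.527 = √(64.07/M_X)
M_X = 64.07 / 0.527² = 64.07 / 0.2777 = 231 g/mol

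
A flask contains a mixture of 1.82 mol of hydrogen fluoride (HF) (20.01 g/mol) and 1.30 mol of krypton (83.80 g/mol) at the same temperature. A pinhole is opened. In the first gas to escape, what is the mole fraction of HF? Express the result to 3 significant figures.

0.741

Rate_i ∝ x_i/√M_i (Graham's law weighted by mole fraction), so the effusate composition follows n_i/√M_i.
x_HF(eff) = (n_HF/√M_HF) / (n_HF/√M_HF + n_Kr/√M_Kr)
= (1.82/√20.01) / (1.82/√20.01 + 1.30/√83.80) = 0.4069/(0.4069 + 0.1420) = 0.741.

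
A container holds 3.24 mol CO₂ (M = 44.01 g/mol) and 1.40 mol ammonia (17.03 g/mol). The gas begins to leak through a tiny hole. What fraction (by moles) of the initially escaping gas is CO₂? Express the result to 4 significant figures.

Effusion rate of each component ∝ n_i/√M_i (partial pressure × 1/√M).
Mole fraction of CO₂ in the effusate = (n_CO₂/√M_CO₂) / (n_CO₂/√M_CO₂ + n_NH₃/√M_NH₃)
= (3.24/√44.01) / (3.24/√44.01 + 1.40/√17.03) = 0.4884/(0.4884 + 0.3393) = 0.5901.

0.5901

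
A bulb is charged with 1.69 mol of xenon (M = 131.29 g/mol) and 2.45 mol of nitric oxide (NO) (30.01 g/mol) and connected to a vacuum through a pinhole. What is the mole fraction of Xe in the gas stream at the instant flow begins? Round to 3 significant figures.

Each component's effusion rate ∝ (its partial pressure)·(1/√M) ∝ n_i/√M_i.
Mole fraction of Xe in the effusate = (n_Xe/√M_Xe) / (n_Xe/√M_Xe + n_NO/√M_NO)
= (1.69/√131.29) / (1.69/√131.29 + 2.45/√30.01) = 0.1475/(0.1475 + 0.4472) = 0.248.

0.248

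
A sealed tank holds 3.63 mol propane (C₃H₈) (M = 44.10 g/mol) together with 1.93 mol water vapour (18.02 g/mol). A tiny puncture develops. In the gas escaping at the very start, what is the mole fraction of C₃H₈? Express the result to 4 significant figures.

0.5459

The effusion rate of species i is ∝ p_i/√M_i ∝ n_i/√M_i.
Mole fraction of C₃H₈ in the effusate = (n_C₃H₈/√M_C₃H₈) / (n_C₃H₈/√M_C₃H₈ + n_H₂O/√M_H₂O)
= (3.63/√44.10) / (3.63/√44.10 + 1.93/√18.02) = 0.5466/(0.5466 + 0.4547) = 0.5459.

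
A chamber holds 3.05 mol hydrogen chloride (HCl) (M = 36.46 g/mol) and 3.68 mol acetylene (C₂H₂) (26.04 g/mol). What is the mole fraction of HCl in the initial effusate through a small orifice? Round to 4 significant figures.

The effusion rate of species i is ∝ p_i/√M_i ∝ n_i/√M_i.
x_HCl(eff) = (n_HCl/√M_HCl) / (n_HCl/√M_HCl + n_C₂H₂/√M_C₂H₂)
= (3.05/√36.46) / (3.05/√36.46 + 3.68/√26.04) = 0.5051/(0.5051 + 0.7212) = 0.4119.

0.4119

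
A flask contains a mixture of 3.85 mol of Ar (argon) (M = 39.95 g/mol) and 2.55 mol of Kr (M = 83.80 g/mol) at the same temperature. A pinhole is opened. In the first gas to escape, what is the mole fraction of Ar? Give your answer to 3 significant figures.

0.686

Each component's effusion rate ∝ (its partial pressure)·(1/√M) ∝ n_i/√M_i.
Mole fraction of Ar in the effusate = (n_Ar/√M_Ar) / (n_Ar/√M_Ar + n_Kr/√M_Kr)
= (3.85/√39.95) / (3.85/√39.95 + 2.55/√83.80) = 0.6091/(0.6091 + 0.2786) = 0.686.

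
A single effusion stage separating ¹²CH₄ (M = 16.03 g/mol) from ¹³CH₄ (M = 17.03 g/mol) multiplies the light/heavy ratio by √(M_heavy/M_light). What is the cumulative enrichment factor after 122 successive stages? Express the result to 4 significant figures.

Each stage multiplies the ratio by α = √(17.03/16.03), so after 122 stages the overall factor is α^122 = (17.03/16.03)^(122/2).
= 1.06238^61 = 40.10.

40.10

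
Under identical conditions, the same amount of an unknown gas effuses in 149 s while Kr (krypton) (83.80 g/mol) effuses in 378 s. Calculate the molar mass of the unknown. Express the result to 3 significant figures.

13.0 g/mol

From Graham's law, t_X/t_Kr = √(M_X/M_Kr).
149/378 = 0.3942 = √(M_X/83.80)
M_X = 83.80 × 0.3942² = 83.80 × 0.1554 = 13.0 g/mol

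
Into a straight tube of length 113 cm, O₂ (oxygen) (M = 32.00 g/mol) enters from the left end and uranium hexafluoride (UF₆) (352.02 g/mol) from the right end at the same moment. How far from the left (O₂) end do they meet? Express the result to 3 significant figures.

86.8 cm

Graham's law gives d_O₂/d_UF₆ = rate_O₂/rate_UF₆ = √(M_UF₆/M_O₂) = √(352.02/32.00) = 3.317.
With d_O₂ + d_UF₆ = 113 cm, d_UF₆ = 113/(1 + 3.317) = 26.18 cm.
d_O₂ = 113 − 26.18 = 86.8 cm.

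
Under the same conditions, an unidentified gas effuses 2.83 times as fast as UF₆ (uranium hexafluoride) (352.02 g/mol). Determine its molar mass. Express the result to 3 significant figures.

By Graham's law, rate_X/rate_UF₆ = √(M_UF₆/M_X).
2.83 = √(352.02/M_X)
M_X = 352.02 / 2.83² = 352.02 / 8.009 = 44.0 g/mol

44.0 g/mol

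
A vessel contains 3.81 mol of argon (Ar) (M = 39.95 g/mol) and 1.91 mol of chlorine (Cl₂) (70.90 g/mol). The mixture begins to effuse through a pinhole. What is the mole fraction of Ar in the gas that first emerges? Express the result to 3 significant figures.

0.727

Each component's effusion rate ∝ (its partial pressure)·(1/√M) ∝ n_i/√M_i.
Mole fraction of Ar in the effusate = (n_Ar/√M_Ar) / (n_Ar/√M_Ar + n_Cl₂/√M_Cl₂)
= (3.81/√39.95) / (3.81/√39.95 + 1.91/√70.90) = 0.6028/(0.6028 + 0.2268) = 0.727.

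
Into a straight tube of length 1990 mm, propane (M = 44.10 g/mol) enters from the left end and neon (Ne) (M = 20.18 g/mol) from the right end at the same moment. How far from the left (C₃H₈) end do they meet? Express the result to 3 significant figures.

803 mm

In equal time, each gas travels a distance ∝ its rate ∝ 1/√M, so d_C₃H₈/d_Ne = √(M_Ne/M_C₃H₈) = √(20.18/44.10) = 0.6765.
With d_C₃H₈ + d_Ne = 1990 mm, d_Ne = 1990/(1 + 0.6765) = 1187 mm.
d_C₃H₈ = 1990 − 1187 = 803 mm.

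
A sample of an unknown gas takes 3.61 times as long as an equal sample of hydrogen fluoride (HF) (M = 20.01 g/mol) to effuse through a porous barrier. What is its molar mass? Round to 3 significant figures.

By Graham's law, t_X/t_HF = √(M_X/M_HF).
3.61 = √(M_X/20.01)
M_X = 20.01 × 3.61² = 20.01 × 13.03 = 261 g/mol

261 g/mol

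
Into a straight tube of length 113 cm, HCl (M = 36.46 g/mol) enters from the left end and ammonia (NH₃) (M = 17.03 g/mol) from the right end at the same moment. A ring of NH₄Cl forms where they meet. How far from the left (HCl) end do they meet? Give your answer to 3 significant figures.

Distances travelled in equal time are proportional to diffusion rates, so d_HCl/d_NH₃ = √(M_NH₃/M_HCl) = √(17.03/36.46) = 0.6834.
With d_HCl + d_NH₃ = 113 cm, d_NH₃ = 113/(1 + 0.6834) = 67.12 cm.
d_HCl = 113 − 67.12 = 45.9 cm.

45.9 cm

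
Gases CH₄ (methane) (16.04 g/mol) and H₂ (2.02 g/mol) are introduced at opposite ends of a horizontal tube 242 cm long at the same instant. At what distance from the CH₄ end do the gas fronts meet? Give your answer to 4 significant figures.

Graham's law gives d_CH₄/d_H₂ = rate_CH₄/rate_H₂ = √(M_H₂/M_CH₄) = √(2.02/16.04) = 0.3549.
With d_CH₄ + d_H₂ = 242 cm, d_H₂ = 242/(1 + 0.3549) = 178.6 cm.
d_CH₄ = 242 − 178.6 = 63.39 cm.

63.39 cm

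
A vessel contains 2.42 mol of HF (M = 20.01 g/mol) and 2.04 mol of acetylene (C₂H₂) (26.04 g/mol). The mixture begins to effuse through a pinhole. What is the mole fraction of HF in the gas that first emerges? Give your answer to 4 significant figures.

0.5751

Each component's effusion rate ∝ (its partial pressure)·(1/√M) ∝ n_i/√M_i.
x_HF(eff) = (n_HF/√M_HF) / (n_HF/√M_HF + n_C₂H₂/√M_C₂H₂)
= (2.42/√20.01) / (2.42/√20.01 + 2.04/√26.04) = 0.5410/(0.5410 + 0.3998) = 0.5751.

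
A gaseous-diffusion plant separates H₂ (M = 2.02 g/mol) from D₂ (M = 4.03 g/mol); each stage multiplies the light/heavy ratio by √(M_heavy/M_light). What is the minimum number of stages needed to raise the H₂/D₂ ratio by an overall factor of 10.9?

With α = √(4.03/2.02) per stage, ln α = ½ ln(1.99505) = 0.3453.
Need α^N ≥ 10.9 ⇒ N ≥ ln(10.9) / ln α = 2.389 / 0.3453 = 6.92.
Rounding up, N = 7 stages.

7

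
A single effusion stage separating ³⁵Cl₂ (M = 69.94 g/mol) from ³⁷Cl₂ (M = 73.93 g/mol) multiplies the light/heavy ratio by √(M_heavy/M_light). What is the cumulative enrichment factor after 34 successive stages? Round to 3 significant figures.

Each stage multiplies the ratio by α = √(73.93/69.94), so after 34 stages the overall factor is α^34 = (73.93/69.94)^(34/2).
= 1.05705^17 = 2.57.

2.57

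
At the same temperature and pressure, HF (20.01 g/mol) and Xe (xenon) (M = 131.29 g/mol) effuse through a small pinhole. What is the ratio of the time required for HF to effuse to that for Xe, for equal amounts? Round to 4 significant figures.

Using Graham's law: t_HF/t_Xe = √(M_HF/M_Xe) = √(20.01/131.29) = √0.1524 = 0.3904.

0.3904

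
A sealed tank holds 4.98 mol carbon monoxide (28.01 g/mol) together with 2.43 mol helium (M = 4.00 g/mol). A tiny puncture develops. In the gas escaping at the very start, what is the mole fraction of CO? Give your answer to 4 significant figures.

0.4364

The effusion rate of species i is ∝ p_i/√M_i ∝ n_i/√M_i.
Mole fraction of CO in the effusate = (n_CO/√M_CO) / (n_CO/√M_CO + n_He/√M_He)
= (4.98/√28.01) / (4.98/√28.01 + 2.43/√4.00) = 0.9410/(0.9410 + 1.215) = 0.4364.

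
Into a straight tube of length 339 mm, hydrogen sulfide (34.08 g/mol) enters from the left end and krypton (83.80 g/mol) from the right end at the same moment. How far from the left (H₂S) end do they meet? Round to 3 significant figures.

Graham's law gives d_H₂S/d_Kr = rate_H₂S/rate_Kr = √(M_Kr/M_H₂S) = √(83.80/34.08) = 1.568.
With d_H₂S + d_Kr = 339 mm, d_Kr = 339/(1 + 1.568) = 132.0 mm.
d_H₂S = 339 − 132.0 = 207 mm.

207 mm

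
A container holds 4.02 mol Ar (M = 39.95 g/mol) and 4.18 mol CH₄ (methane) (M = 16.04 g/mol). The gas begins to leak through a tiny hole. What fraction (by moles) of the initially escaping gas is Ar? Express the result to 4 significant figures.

0.3786

Each component's effusion rate ∝ (its partial pressure)·(1/√M) ∝ n_i/√M_i.
Mole fraction of Ar in the effusate = (n_Ar/√M_Ar) / (n_Ar/√M_Ar + n_CH₄/√M_CH₄)
= (4.02/√39.95) / (4.02/√39.95 + 4.18/√16.04) = 0.6360/(0.6360 + 1.044) = 0.3786.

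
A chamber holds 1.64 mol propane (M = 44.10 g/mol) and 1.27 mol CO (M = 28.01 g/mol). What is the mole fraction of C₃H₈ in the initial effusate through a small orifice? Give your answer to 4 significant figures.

0.5072

Effusion rate of each component ∝ n_i/√M_i (partial pressure × 1/√M).
Mole fraction of C₃H₈ in the effusate = (n_C₃H₈/√M_C₃H₈) / (n_C₃H₈/√M_C₃H₈ + n_CO/√M_CO)
= (1.64/√44.10) / (1.64/√44.10 + 1.27/√28.01) = 0.2470/(0.2470 + 0.2400) = 0.5072.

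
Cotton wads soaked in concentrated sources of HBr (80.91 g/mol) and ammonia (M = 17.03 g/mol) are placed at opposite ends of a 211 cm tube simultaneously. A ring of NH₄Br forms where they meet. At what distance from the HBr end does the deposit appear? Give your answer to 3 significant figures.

The fronts meet when d_HBr + d_NH₃ = L with d_HBr/d_NH₃ = √(M_NH₃/M_HBr) (Graham's law). Here √(M_NH₃/M_HBr) = √(17.03/80.91) = 0.4588.
With d_HBr + d_NH₃ = 211 cm, d_NH₃ = 211/(1 + 0.4588) = 144.6 cm.
d_HBr = 211 − 144.6 = 66.4 cm.

66.4 cm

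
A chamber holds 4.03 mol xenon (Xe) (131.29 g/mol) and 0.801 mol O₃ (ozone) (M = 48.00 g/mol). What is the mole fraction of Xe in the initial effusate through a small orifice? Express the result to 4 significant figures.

Rate_i ∝ x_i/√M_i (Graham's law weighted by mole fraction), so the effusate composition follows n_i/√M_i.
x_Xe(eff) = (n_Xe/√M_Xe) / (n_Xe/√M_Xe + n_O₃/√M_O₃)
= (4.03/√131.29) / (4.03/√131.29 + 0.801/√48.00) = 0.3517/(0.3517 + 0.1156) = 0.7526.

0.7526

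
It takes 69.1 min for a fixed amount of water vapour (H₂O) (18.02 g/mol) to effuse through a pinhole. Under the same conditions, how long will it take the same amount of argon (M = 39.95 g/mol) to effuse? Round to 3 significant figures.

103 min

From Graham's law, t_Ar/t_H₂O = √(M_Ar/M_H₂O) = √(39.95/18.02) = √2.217 = 1.489.
So the time for Ar is 69.1 × 1.489 = 103 min.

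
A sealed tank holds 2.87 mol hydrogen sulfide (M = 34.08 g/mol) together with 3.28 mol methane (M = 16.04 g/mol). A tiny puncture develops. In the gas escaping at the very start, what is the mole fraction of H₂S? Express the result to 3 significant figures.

Each component's effusion rate ∝ (its partial pressure)·(1/√M) ∝ n_i/√M_i.
So x_H₂S in the escaping gas = (n_H₂S/√M_H₂S) / Σ(n_i/√M_i)
= (2.87/√34.08) / (2.87/√34.08 + 3.28/√16.04) = 0.4916/(0.4916 + 0.8190) = 0.375.

0.375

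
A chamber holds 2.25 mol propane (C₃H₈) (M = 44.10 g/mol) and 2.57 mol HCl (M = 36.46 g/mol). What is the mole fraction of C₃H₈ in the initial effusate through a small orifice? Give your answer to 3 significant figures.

Rate_i ∝ x_i/√M_i (Graham's law weighted by mole fraction), so the effusate composition follows n_i/√M_i.
x_C₃H₈(eff) = (n_C₃H₈/√M_C₃H₈) / (n_C₃H₈/√M_C₃H₈ + n_HCl/√M_HCl)
= (2.25/√44.10) / (2.25/√44.10 + 2.57/√36.46) = 0.3388/(0.3388 + 0.4256) = 0.443.

0.443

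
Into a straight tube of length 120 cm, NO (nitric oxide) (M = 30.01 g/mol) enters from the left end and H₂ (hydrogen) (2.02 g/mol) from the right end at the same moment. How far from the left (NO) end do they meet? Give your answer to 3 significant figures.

24.7 cm

Distances travelled in equal time are proportional to diffusion rates, so d_NO/d_H₂ = √(M_H₂/M_NO) = √(2.02/30.01) = 0.2594.
With d_NO + d_H₂ = 120 cm, d_H₂ = 120/(1 + 0.2594) = 95.28 cm.
d_NO = 120 − 95.28 = 24.7 cm.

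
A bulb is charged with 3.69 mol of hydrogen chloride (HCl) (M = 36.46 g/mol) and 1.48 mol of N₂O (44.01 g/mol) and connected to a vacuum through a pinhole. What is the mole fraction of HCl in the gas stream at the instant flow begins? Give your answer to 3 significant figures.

0.733

Each component's effusion rate ∝ (its partial pressure)·(1/√M) ∝ n_i/√M_i.
Mole fraction of HCl in the effusate = (n_HCl/√M_HCl) / (n_HCl/√M_HCl + n_N₂O/√M_N₂O)
= (3.69/√36.46) / (3.69/√36.46 + 1.48/√44.01) = 0.6111/(0.6111 + 0.2231) = 0.733.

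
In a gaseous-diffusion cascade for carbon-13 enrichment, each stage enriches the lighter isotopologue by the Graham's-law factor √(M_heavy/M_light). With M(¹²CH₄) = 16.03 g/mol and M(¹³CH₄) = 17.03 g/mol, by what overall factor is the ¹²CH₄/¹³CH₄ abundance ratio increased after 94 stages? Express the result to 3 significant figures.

17.2

The single-stage factor is √(M_heavy/M_light), so 94 stages give [√(17.03/16.03)]^94 = (17.03/16.03)^(94/2).
= 1.06238^47 = 17.2.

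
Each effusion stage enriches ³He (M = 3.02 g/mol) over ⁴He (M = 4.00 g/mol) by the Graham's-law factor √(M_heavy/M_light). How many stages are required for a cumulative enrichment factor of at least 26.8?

With α = √(4.00/3.02) per stage, ln α = ½ ln(1.32450) = 0.1405.
Need α^N ≥ 26.8 ⇒ N ≥ ln(26.8) / ln α = 3.288 / 0.1405 = 23.40.
Minimum whole number of stages: N = 24.

24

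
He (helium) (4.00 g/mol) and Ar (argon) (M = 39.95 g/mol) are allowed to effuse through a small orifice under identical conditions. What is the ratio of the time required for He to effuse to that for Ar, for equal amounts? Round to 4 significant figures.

Since effusion rate ∝ 1/√M, t_He/t_Ar = √(M_He/M_Ar) = √(4.00/39.95) = √0.1001 = 0.3164.

0.3164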